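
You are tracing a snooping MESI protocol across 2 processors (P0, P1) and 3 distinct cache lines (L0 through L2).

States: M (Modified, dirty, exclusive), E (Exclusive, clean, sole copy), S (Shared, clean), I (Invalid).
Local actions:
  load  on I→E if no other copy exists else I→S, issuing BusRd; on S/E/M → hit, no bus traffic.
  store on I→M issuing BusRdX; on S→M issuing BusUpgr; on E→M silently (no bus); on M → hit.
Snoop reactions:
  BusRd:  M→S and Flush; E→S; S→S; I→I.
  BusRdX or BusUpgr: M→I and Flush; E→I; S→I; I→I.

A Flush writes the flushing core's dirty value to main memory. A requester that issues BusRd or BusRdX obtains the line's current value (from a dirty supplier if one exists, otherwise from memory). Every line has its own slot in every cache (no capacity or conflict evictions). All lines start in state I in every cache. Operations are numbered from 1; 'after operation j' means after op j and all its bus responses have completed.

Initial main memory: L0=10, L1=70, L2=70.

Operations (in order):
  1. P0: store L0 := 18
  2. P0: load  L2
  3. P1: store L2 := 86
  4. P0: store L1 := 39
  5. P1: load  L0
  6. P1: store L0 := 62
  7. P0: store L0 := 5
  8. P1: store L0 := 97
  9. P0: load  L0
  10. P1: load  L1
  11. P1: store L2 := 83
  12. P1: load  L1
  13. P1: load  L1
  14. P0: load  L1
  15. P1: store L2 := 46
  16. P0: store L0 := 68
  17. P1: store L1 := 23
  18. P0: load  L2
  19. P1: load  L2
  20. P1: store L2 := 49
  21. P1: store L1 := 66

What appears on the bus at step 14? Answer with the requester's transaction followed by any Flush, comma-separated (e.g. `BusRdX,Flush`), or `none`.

bus = none

1. P0: store L0 := 18  bus=[BusRdX]  L0: P0=M P1=I  mem[L0]=10
2. P0: load  L2  bus=[BusRd]  L2: P0=E P1=I  mem[L2]=70
3. P1: store L2 := 86  bus=[BusRdX]  L2: P0=I P1=M  mem[L2]=70
4. P0: store L1 := 39  bus=[BusRdX]  L1: P0=M P1=I  mem[L1]=70
5. P1: load  L0  bus=[BusRd,Flush]  L0: P0=S P1=S  mem[L0]=18
6. P1: store L0 := 62  bus=[BusUpgr]  L0: P0=I P1=M  mem[L0]=18
7. P0: store L0 := 5  bus=[BusRdX,Flush]  L0: P0=M P1=I  mem[L0]=62
8. P1: store L0 := 97  bus=[BusRdX,Flush]  L0: P0=I P1=M  mem[L0]=5
9. P0: load  L0  bus=[BusRd,Flush]  L0: P0=S P1=S  mem[L0]=97
10. P1: load  L1  bus=[BusRd,Flush]  L1: P0=S P1=S  mem[L1]=39
11. P1: store L2 := 83  bus=[-]  L2: P0=I P1=M  mem[L2]=70
12. P1: load  L1  bus=[-]  L1: P0=S P1=S  mem[L1]=39
13. P1: load  L1  bus=[-]  L1: P0=S P1=S  mem[L1]=39
14. P0: load  L1  bus=[-]  L1: P0=S P1=S  mem[L1]=39
15. P1: store L2 := 46  bus=[-]  L2: P0=I P1=M  mem[L2]=70
16. P0: store L0 := 68  bus=[BusUpgr]  L0: P0=M P1=I  mem[L0]=97
17. P1: store L1 := 23  bus=[BusUpgr]  L1: P0=I P1=M  mem[L1]=39
18. P0: load  L2  bus=[BusRd,Flush]  L2: P0=S P1=S  mem[L2]=46
19. P1: load  L2  bus=[-]  L2: P0=S P1=S  mem[L2]=46
20. P1: store L2 := 49  bus=[BusUpgr]  L2: P0=I P1=M  mem[L2]=46
21. P1: store L1 := 66  bus=[-]  L1: P0=I P1=M  mem[L1]=39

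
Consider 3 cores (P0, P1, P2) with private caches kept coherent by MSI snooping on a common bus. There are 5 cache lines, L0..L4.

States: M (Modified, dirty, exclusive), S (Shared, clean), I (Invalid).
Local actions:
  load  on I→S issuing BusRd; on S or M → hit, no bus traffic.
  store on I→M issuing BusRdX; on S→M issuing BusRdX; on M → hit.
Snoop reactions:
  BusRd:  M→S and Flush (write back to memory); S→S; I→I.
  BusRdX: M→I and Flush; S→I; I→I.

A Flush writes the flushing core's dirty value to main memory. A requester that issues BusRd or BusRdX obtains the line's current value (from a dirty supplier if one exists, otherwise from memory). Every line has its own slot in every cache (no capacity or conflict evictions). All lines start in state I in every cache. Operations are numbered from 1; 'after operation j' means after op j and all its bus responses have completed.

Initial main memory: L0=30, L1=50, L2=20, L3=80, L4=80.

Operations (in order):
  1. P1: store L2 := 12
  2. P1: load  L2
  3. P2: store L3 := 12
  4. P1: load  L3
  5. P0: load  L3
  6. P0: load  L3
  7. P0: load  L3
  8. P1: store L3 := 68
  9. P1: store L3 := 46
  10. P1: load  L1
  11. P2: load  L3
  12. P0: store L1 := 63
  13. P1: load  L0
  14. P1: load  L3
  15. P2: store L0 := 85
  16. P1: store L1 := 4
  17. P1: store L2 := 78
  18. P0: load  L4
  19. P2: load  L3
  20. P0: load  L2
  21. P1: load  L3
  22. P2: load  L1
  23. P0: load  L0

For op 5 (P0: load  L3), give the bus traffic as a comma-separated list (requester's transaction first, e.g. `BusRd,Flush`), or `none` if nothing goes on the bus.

bus = BusRd

  op1 P1: store L2 := 12 → I/M/I on L2; bus BusRdX; mem=20
  op2 P1: load  L2 → I/M/I on L2; bus (none); mem=20
  op3 P2: store L3 := 12 → I/I/M on L3; bus BusRdX; mem=80
  op4 P1: load  L3 → I/S/S on L3; bus BusRd Flush; mem=12
  op5 P0: load  L3 → S/S/S on L3; bus BusRd; mem=12
  op6 P0: load  L3 → S/S/S on L3; bus (none); mem=12
  op7 P0: load  L3 → S/S/S on L3; bus (none); mem=12
  op8 P1: store L3 := 68 → I/M/I on L3; bus BusRdX; mem=12
  op9 P1: store L3 := 46 → I/M/I on L3; bus (none); mem=12
  op10 P1: load  L1 → I/S/I on L1; bus BusRd; mem=50
  op11 P2: load  L3 → I/S/S on L3; bus BusRd Flush; mem=46
  op12 P0: store L1 := 63 → M/I/I on L1; bus BusRdX; mem=50
  op13 P1: load  L0 → I/S/I on L0; bus BusRd; mem=30
  op14 P1: load  L3 → I/S/S on L3; bus (none); mem=46
  op15 P2: store L0 := 85 → I/I/M on L0; bus BusRdX; mem=30
  op16 P1: store L1 := 4 → I/M/I on L1; bus BusRdX Flush; mem=63
  op17 P1: store L2 := 78 → I/M/I on L2; bus (none); mem=20
  op18 P0: load  L4 → S/I/I on L4; bus BusRd; mem=80
  op19 P2: load  L3 → I/S/S on L3; bus (none); mem=46
  op20 P0: load  L2 → S/S/I on L2; bus BusRd Flush; mem=78
  op21 P1: load  L3 → I/S/S on L3; bus (none); mem=46
  op22 P2: load  L1 → I/S/S on L1; bus BusRd Flush; mem=4
  op23 P0: load  L0 → S/I/S on L0; bus BusRd Flush; mem=85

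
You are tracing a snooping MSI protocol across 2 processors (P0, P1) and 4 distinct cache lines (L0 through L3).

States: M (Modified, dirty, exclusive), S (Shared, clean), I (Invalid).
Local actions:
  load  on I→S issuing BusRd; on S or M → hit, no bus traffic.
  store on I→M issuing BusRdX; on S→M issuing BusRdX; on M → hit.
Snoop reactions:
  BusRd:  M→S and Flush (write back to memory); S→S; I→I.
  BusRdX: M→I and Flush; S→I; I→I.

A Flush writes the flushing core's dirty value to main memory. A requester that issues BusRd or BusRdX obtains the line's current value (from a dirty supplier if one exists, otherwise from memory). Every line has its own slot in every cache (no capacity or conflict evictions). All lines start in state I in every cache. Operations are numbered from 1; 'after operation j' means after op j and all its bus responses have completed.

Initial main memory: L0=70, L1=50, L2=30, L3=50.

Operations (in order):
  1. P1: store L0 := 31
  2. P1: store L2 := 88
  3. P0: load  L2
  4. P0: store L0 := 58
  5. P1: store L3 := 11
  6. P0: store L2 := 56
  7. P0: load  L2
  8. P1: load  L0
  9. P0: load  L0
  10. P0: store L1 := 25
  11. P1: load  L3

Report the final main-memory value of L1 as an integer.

step 1: P1: store L0 := 31  ⟶  IM  (L0)  txn=BusRdX  M[L0]=70
step 2: P1: store L2 := 88  ⟶  IM  (L2)  txn=BusRdX  M[L2]=30
step 3: P0: load  L2  ⟶  SS  (L2)  txn=BusRd+Flush  M[L2]=88
step 4: P0: store L0 := 58  ⟶  MI  (L0)  txn=BusRdX+Flush  M[L0]=31
step 5: P1: store L3 := 11  ⟶  IM  (L3)  txn=BusRdX  M[L3]=50
step 6: P0: store L2 := 56  ⟶  MI  (L2)  txn=BusRdX  M[L2]=88
step 7: P0: load  L2  ⟶  MI  (L2)  txn=∅  M[L2]=88
step 8: P1: load  L0  ⟶  SS  (L0)  txn=BusRd+Flush  M[L0]=58
step 9: P0: load  L0  ⟶  SS  (L0)  txn=∅  M[L0]=58
step 10: P0: store L1 := 25  ⟶  MI  (L1)  txn=BusRdX  M[L1]=50
step 11: P1: load  L3  ⟶  IM  (L3)  txn=∅  M[L3]=50

memory[L1] = 50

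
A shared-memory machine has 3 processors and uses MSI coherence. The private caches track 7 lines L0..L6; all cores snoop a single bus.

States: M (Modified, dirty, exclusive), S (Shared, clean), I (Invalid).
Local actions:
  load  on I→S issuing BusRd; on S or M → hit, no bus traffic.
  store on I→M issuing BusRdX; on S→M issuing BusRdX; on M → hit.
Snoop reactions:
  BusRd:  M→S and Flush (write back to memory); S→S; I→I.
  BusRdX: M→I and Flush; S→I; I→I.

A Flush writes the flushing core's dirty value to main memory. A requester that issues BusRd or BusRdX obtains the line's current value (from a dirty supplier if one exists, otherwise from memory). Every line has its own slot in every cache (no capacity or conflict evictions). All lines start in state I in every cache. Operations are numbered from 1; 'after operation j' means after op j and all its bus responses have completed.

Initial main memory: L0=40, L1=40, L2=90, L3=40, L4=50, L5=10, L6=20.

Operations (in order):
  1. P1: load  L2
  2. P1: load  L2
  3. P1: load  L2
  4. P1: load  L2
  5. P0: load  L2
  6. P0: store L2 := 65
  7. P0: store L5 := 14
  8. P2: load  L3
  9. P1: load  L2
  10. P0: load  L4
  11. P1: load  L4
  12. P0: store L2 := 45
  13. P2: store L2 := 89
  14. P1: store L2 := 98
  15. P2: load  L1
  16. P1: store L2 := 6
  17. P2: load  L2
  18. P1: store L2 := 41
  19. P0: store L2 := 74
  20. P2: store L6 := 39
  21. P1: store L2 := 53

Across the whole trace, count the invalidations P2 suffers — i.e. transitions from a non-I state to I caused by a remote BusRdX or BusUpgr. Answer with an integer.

  op1 P1: load  L2 → I/S/I on L2; bus BusRd; mem=90
  op2 P1: load  L2 → I/S/I on L2; bus (none); mem=90
  op3 P1: load  L2 → I/S/I on L2; bus (none); mem=90
  op4 P1: load  L2 → I/S/I on L2; bus (none); mem=90
  op5 P0: load  L2 → S/S/I on L2; bus BusRd; mem=90
  op6 P0: store L2 := 65 → M/I/I on L2; bus BusRdX; mem=90
  op7 P0: store L5 := 14 → M/I/I on L5; bus BusRdX; mem=10
  op8 P2: load  L3 → I/I/S on L3; bus BusRd; mem=40
  op9 P1: load  L2 → S/S/I on L2; bus BusRd Flush; mem=65
  op10 P0: load  L4 → S/I/I on L4; bus BusRd; mem=50
  op11 P1: load  L4 → S/S/I on L4; bus BusRd; mem=50
  op12 P0: store L2 := 45 → M/I/I on L2; bus BusRdX; mem=65
  op13 P2: store L2 := 89 → I/I/M on L2; bus BusRdX Flush; mem=45
  op14 P1: store L2 := 98 → I/M/I on L2; bus BusRdX Flush; mem=89
  op15 P2: load  L1 → I/I/S on L1; bus BusRd; mem=40
  op16 P1: store L2 := 6 → I/M/I on L2; bus (none); mem=89
  op17 P2: load  L2 → I/S/S on L2; bus BusRd Flush; mem=6
  op18 P1: store L2 := 41 → I/M/I on L2; bus BusRdX; mem=6
  op19 P0: store L2 := 74 → M/I/I on L2; bus BusRdX Flush; mem=41
  op20 P2: store L6 := 39 → I/I/M on L6; bus BusRdX; mem=20
  op21 P1: store L2 := 53 → I/M/I on L2; bus BusRdX Flush; mem=74

invalidations = 2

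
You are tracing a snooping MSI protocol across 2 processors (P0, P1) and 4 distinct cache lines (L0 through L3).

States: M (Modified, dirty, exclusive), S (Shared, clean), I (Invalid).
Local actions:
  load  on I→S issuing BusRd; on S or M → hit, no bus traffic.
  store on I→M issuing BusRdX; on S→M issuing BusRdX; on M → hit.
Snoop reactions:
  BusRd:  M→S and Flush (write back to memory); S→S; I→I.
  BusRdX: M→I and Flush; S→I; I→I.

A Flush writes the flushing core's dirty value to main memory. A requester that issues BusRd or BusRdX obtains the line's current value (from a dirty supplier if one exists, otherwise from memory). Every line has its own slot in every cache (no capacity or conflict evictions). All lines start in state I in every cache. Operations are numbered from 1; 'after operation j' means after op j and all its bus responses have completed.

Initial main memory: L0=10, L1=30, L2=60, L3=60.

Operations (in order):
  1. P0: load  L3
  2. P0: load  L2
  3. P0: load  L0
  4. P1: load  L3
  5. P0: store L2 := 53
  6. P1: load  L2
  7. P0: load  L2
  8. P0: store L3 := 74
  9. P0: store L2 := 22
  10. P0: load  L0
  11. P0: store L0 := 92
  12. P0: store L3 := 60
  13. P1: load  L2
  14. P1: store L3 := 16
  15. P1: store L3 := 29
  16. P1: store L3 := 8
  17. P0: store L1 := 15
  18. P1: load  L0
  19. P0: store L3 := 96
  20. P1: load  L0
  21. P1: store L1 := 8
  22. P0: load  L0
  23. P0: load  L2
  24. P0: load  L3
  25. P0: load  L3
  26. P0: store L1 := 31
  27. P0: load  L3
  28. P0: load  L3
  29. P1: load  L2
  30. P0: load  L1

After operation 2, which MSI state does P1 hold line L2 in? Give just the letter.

state = I

1. P0: load  L3  bus=[BusRd]  L3: P0=S P1=I  mem[L3]=60
2. P0: load  L2  bus=[BusRd]  L2: P0=S P1=I  mem[L2]=60
3. P0: load  L0  bus=[BusRd]  L0: P0=S P1=I  mem[L0]=10
4. P1: load  L3  bus=[BusRd]  L3: P0=S P1=S  mem[L3]=60
5. P0: store L2 := 53  bus=[BusRdX]  L2: P0=M P1=I  mem[L2]=60
6. P1: load  L2  bus=[BusRd,Flush]  L2: P0=S P1=S  mem[L2]=53
7. P0: load  L2  bus=[-]  L2: P0=S P1=S  mem[L2]=53
8. P0: store L3 := 74  bus=[BusRdX]  L3: P0=M P1=I  mem[L3]=60
9. P0: store L2 := 22  bus=[BusRdX]  L2: P0=M P1=I  mem[L2]=53
10. P0: load  L0  bus=[-]  L0: P0=S P1=I  mem[L0]=10
11. P0: store L0 := 92  bus=[BusRdX]  L0: P0=M P1=I  mem[L0]=10
12. P0: store L3 := 60  bus=[-]  L3: P0=M P1=I  mem[L3]=60
13. P1: load  L2  bus=[BusRd,Flush]  L2: P0=S P1=S  mem[L2]=22
14. P1: store L3 := 16  bus=[BusRdX,Flush]  L3: P0=I P1=M  mem[L3]=60
15. P1: store L3 := 29  bus=[-]  L3: P0=I P1=M  mem[L3]=60
16. P1: store L3 := 8  bus=[-]  L3: P0=I P1=M  mem[L3]=60
17. P0: store L1 := 15  bus=[BusRdX]  L1: P0=M P1=I  mem[L1]=30
18. P1: load  L0  bus=[BusRd,Flush]  L0: P0=S P1=S  mem[L0]=92
19. P0: store L3 := 96  bus=[BusRdX,Flush]  L3: P0=M P1=I  mem[L3]=8
20. P1: load  L0  bus=[-]  L0: P0=S P1=S  mem[L0]=92
21. P1: store L1 := 8  bus=[BusRdX,Flush]  L1: P0=I P1=M  mem[L1]=15
22. P0: load  L0  bus=[-]  L0: P0=S P1=S  mem[L0]=92
23. P0: load  L2  bus=[-]  L2: P0=S P1=S  mem[L2]=22
24. P0: load  L3  bus=[-]  L3: P0=M P1=I  mem[L3]=8
25. P0: load  L3  bus=[-]  L3: P0=M P1=I  mem[L3]=8
26. P0: store L1 := 31  bus=[BusRdX,Flush]  L1: P0=M P1=I  mem[L1]=8
27. P0: load  L3  bus=[-]  L3: P0=M P1=I  mem[L3]=8
28. P0: load  L3  bus=[-]  L3: P0=M P1=I  mem[L3]=8
29. P1: load  L2  bus=[-]  L2: P0=S P1=S  mem[L2]=22
30. P0: load  L1  bus=[-]  L1: P0=M P1=I  mem[L1]=8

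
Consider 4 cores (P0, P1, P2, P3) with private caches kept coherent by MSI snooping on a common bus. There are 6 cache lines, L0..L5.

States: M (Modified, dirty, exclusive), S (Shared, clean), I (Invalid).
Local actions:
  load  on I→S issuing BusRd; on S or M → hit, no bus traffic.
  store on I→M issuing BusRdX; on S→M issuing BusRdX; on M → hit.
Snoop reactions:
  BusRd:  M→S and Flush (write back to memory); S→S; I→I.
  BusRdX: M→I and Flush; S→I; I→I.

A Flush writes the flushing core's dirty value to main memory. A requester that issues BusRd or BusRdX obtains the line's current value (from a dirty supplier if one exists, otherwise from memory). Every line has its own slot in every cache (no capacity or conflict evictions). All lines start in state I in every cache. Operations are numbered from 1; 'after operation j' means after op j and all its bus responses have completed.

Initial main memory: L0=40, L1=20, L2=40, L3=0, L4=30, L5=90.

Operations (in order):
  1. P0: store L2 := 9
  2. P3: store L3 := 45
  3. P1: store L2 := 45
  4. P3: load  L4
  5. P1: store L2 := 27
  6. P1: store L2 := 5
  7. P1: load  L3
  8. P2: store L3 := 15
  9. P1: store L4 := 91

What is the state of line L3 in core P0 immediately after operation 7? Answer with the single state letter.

step 1: P0: store L2 := 9  ⟶  MIII  (L2)  txn=BusRdX  M[L2]=40
step 2: P3: store L3 := 45  ⟶  IIIM  (L3)  txn=BusRdX  M[L3]=0
step 3: P1: store L2 := 45  ⟶  IMII  (L2)  txn=BusRdX+Flush  M[L2]=9
step 4: P3: load  L4  ⟶  IIIS  (L4)  txn=BusRd  M[L4]=30
step 5: P1: store L2 := 27  ⟶  IMII  (L2)  txn=∅  M[L2]=9
step 6: P1: store L2 := 5  ⟶  IMII  (L2)  txn=∅  M[L2]=9
step 7: P1: load  L3  ⟶  ISIS  (L3)  txn=BusRd+Flush  M[L3]=45
step 8: P2: store L3 := 15  ⟶  IIMI  (L3)  txn=BusRdX  M[L3]=45
step 9: P1: store L4 := 91  ⟶  IMII  (L4)  txn=BusRdX  M[L4]=30

state = I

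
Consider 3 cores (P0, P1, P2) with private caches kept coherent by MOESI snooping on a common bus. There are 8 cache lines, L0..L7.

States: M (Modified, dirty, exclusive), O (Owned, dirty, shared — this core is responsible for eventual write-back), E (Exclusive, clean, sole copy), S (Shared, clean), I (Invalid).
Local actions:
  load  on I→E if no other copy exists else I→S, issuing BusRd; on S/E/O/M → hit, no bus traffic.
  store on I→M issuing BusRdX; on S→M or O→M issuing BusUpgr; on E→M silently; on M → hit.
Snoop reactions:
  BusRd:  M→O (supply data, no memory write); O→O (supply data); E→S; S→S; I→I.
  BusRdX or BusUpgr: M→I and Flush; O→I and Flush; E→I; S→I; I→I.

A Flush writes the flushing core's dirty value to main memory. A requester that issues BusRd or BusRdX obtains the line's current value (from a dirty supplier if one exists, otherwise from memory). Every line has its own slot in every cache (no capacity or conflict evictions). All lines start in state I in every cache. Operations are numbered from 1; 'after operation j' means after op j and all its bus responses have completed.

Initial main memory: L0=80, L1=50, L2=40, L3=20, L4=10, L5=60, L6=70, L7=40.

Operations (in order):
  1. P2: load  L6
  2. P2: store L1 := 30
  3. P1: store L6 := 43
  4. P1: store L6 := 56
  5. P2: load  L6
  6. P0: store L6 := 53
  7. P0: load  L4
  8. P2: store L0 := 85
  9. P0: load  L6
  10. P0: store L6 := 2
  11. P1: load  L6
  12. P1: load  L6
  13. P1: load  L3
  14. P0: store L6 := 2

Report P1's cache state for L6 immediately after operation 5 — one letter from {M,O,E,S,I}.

state = O

[1] P2: load  L6 | P0:I, P1:I, P2:E(70) | bus: BusRd
[2] P2: store L1 := 30 | P0:I, P1:I, P2:M(30) | bus: BusRdX
[3] P1: store L6 := 43 | P0:I, P1:M(43), P2:I | bus: BusRdX
[4] P1: store L6 := 56 | P0:I, P1:M(56), P2:I | bus: none
[5] P2: load  L6 | P0:I, P1:O(56), P2:S(56) | bus: BusRd
[6] P0: store L6 := 53 | P0:M(53), P1:I, P2:I | bus: BusRdX,Flush
[7] P0: load  L4 | P0:E(10), P1:I, P2:I | bus: BusRd
[8] P2: store L0 := 85 | P0:I, P1:I, P2:M(85) | bus: BusRdX
[9] P0: load  L6 | P0:M(53), P1:I, P2:I | bus: none
[10] P0: store L6 := 2 | P0:M(2), P1:I, P2:I | bus: none
[11] P1: load  L6 | P0:O(2), P1:S(2), P2:I | bus: BusRd
[12] P1: load  L6 | P0:O(2), P1:S(2), P2:I | bus: none
[13] P1: load  L3 | P0:I, P1:E(20), P2:I | bus: BusRd
[14] P0: store L6 := 2 | P0:M(2), P1:I, P2:I | bus: BusUpgr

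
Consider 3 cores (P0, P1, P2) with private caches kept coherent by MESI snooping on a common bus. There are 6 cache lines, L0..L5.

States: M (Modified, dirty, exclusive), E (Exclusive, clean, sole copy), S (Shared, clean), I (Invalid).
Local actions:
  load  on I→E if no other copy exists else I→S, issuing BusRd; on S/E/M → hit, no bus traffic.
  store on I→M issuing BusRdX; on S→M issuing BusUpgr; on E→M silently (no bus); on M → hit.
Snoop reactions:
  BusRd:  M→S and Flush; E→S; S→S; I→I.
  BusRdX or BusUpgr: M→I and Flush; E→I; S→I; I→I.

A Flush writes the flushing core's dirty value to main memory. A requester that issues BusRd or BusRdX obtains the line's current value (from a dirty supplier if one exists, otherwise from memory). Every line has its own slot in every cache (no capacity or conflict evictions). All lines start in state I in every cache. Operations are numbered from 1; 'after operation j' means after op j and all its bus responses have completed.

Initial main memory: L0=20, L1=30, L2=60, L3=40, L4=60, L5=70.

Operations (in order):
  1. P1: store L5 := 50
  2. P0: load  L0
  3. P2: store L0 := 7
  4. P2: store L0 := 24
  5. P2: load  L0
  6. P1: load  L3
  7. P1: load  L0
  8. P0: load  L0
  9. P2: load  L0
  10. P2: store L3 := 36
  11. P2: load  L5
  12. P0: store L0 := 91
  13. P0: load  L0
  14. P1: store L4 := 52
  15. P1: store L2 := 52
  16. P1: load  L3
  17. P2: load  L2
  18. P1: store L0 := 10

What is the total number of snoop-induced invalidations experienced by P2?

invalidations = 1

[1] P1: store L5 := 50 | P0:I, P1:M(50), P2:I | bus: BusRdX
[2] P0: load  L0 | P0:E(20), P1:I, P2:I | bus: BusRd
[3] P2: store L0 := 7 | P0:I, P1:I, P2:M(7) | bus: BusRdX
[4] P2: store L0 := 24 | P0:I, P1:I, P2:M(24) | bus: none
[5] P2: load  L0 | P0:I, P1:I, P2:M(24) | bus: none
[6] P1: load  L3 | P0:I, P1:E(40), P2:I | bus: BusRd
[7] P1: load  L0 | P0:I, P1:S(24), P2:S(24) | bus: BusRd,Flush
[8] P0: load  L0 | P0:S(24), P1:S(24), P2:S(24) | bus: BusRd
[9] P2: load  L0 | P0:S(24), P1:S(24), P2:S(24) | bus: none
[10] P2: store L3 := 36 | P0:I, P1:I, P2:M(36) | bus: BusRdX
[11] P2: load  L5 | P0:I, P1:S(50), P2:S(50) | bus: BusRd,Flush
[12] P0: store L0 := 91 | P0:M(91), P1:I, P2:I | bus: BusUpgr
[13] P0: load  L0 | P0:M(91), P1:I, P2:I | bus: none
[14] P1: store L4 := 52 | P0:I, P1:M(52), P2:I | bus: BusRdX
[15] P1: store L2 := 52 | P0:I, P1:M(52), P2:I | bus: BusRdX
[16] P1: load  L3 | P0:I, P1:S(36), P2:S(36) | bus: BusRd,Flush
[17] P2: load  L2 | P0:I, P1:S(52), P2:S(52) | bus: BusRd,Flush
[18] P1: store L0 := 10 | P0:I, P1:M(10), P2:I | bus: BusRdX,Flush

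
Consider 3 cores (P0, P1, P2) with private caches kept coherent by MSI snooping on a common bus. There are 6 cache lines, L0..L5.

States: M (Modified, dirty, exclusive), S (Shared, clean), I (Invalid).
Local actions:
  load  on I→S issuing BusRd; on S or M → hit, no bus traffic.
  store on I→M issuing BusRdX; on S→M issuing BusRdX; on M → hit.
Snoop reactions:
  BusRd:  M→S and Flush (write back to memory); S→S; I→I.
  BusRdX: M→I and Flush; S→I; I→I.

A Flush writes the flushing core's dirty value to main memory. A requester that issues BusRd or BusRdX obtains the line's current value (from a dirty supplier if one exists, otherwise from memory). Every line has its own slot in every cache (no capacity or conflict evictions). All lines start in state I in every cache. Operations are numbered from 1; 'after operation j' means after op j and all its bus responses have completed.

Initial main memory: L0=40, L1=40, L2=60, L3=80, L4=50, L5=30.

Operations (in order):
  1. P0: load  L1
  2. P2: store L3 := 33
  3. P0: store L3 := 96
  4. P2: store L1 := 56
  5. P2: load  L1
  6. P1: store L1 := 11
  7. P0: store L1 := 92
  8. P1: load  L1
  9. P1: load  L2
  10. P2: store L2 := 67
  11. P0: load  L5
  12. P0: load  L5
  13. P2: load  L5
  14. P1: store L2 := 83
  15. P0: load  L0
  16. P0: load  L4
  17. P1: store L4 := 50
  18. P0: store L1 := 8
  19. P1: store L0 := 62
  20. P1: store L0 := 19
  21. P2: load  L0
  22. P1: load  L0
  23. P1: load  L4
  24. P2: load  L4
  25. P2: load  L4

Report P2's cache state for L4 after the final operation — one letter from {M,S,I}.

1. P0: load  L1  bus=[BusRd]  L1: P0=S P1=I P2=I  mem[L1]=40
2. P2: store L3 := 33  bus=[BusRdX]  L3: P0=I P1=I P2=M  mem[L3]=80
3. P0: store L3 := 96  bus=[BusRdX,Flush]  L3: P0=M P1=I P2=I  mem[L3]=33
4. P2: store L1 := 56  bus=[BusRdX]  L1: P0=I P1=I P2=M  mem[L1]=40
5. P2: load  L1  bus=[-]  L1: P0=I P1=I P2=M  mem[L1]=40
6. P1: store L1 := 11  bus=[BusRdX,Flush]  L1: P0=I P1=M P2=I  mem[L1]=56
7. P0: store L1 := 92  bus=[BusRdX,Flush]  L1: P0=M P1=I P2=I  mem[L1]=11
8. P1: load  L1  bus=[BusRd,Flush]  L1: P0=S P1=S P2=I  mem[L1]=92
9. P1: load  L2  bus=[BusRd]  L2: P0=I P1=S P2=I  mem[L2]=60
10. P2: store L2 := 67  bus=[BusRdX]  L2: P0=I P1=I P2=M  mem[L2]=60
11. P0: load  L5  bus=[BusRd]  L5: P0=S P1=I P2=I  mem[L5]=30
12. P0: load  L5  bus=[-]  L5: P0=S P1=I P2=I  mem[L5]=30
13. P2: load  L5  bus=[BusRd]  L5: P0=S P1=I P2=S  mem[L5]=30
14. P1: store L2 := 83  bus=[BusRdX,Flush]  L2: P0=I P1=M P2=I  mem[L2]=67
15. P0: load  L0  bus=[BusRd]  L0: P0=S P1=I P2=I  mem[L0]=40
16. P0: load  L4  bus=[BusRd]  L4: P0=S P1=I P2=I  mem[L4]=50
17. P1: store L4 := 50  bus=[BusRdX]  L4: P0=I P1=M P2=I  mem[L4]=50
18. P0: store L1 := 8  bus=[BusRdX]  L1: P0=M P1=I P2=I  mem[L1]=92
19. P1: store L0 := 62  bus=[BusRdX]  L0: P0=I P1=M P2=I  mem[L0]=40
20. P1: store L0 := 19  bus=[-]  L0: P0=I P1=M P2=I  mem[L0]=40
21. P2: load  L0  bus=[BusRd,Flush]  L0: P0=I P1=S P2=S  mem[L0]=19
22. P1: load  L0  bus=[-]  L0: P0=I P1=S P2=S  mem[L0]=19
23. P1: load  L4  bus=[-]  L4: P0=I P1=M P2=I  mem[L4]=50
24. P2: load  L4  bus=[BusRd,Flush]  L4: P0=I P1=S P2=S  mem[L4]=50
25. P2: load  L4  bus=[-]  L4: P0=I P1=S P2=S  mem[L4]=50

state = S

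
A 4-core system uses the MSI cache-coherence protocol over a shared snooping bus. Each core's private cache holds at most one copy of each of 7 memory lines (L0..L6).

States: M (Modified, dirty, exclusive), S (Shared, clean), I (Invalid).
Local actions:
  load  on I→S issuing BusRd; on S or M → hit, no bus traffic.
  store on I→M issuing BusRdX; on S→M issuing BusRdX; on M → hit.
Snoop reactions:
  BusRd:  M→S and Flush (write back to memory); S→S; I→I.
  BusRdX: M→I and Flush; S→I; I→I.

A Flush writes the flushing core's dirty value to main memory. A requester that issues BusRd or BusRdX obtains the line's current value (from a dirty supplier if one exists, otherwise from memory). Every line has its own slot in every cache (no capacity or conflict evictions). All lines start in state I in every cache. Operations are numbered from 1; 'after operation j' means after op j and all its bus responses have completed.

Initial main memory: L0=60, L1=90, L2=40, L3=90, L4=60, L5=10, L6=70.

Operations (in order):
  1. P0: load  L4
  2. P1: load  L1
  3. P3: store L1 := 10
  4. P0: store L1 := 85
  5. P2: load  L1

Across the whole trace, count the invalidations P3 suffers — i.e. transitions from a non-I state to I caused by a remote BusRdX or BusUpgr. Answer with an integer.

invalidations = 1

  op1 P0: load  L4 → S/I/I/I on L4; bus BusRd; mem=60
  op2 P1: load  L1 → I/S/I/I on L1; bus BusRd; mem=90
  op3 P3: store L1 := 10 → I/I/I/M on L1; bus BusRdX; mem=90
  op4 P0: store L1 := 85 → M/I/I/I on L1; bus BusRdX Flush; mem=10
  op5 P2: load  L1 → S/I/S/I on L1; bus BusRd Flush; mem=85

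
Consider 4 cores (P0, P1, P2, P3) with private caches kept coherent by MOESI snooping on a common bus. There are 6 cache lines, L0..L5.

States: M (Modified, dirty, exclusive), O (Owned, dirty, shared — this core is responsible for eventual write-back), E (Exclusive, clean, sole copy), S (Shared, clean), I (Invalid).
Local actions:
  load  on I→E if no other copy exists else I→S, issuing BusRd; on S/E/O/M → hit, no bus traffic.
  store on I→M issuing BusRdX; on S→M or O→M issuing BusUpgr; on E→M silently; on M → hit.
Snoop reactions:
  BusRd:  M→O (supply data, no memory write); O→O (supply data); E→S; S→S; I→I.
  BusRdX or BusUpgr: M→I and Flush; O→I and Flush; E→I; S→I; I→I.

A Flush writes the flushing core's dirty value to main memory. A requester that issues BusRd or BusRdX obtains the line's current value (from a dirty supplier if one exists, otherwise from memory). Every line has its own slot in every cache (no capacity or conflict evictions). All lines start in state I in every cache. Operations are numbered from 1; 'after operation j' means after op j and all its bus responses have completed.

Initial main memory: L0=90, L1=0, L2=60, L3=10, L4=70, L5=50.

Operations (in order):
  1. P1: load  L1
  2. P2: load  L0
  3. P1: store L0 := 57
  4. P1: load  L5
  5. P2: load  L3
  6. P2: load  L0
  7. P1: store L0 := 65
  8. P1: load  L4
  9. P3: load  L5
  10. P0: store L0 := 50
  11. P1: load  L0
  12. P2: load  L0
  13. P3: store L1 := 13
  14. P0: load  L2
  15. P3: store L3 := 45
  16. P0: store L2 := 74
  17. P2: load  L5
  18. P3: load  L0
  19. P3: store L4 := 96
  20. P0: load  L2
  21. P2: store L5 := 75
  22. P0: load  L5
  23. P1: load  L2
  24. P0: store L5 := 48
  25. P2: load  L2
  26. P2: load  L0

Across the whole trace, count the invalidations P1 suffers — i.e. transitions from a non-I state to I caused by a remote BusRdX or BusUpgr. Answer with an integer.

invalidations = 4

  op1 P1: load  L1 → I/E/I/I on L1; bus BusRd; mem=0
  op2 P2: load  L0 → I/I/E/I on L0; bus BusRd; mem=90
  op3 P1: store L0 := 57 → I/M/I/I on L0; bus BusRdX; mem=90
  op4 P1: load  L5 → I/E/I/I on L5; bus BusRd; mem=50
  op5 P2: load  L3 → I/I/E/I on L3; bus BusRd; mem=10
  op6 P2: load  L0 → I/O/S/I on L0; bus BusRd; mem=90
  op7 P1: store L0 := 65 → I/M/I/I on L0; bus BusUpgr; mem=90
  op8 P1: load  L4 → I/E/I/I on L4; bus BusRd; mem=70
  op9 P3: load  L5 → I/S/I/S on L5; bus BusRd; mem=50
  op10 P0: store L0 := 50 → M/I/I/I on L0; bus BusRdX Flush; mem=65
  op11 P1: load  L0 → O/S/I/I on L0; bus BusRd; mem=65
  op12 P2: load  L0 → O/S/S/I on L0; bus BusRd; mem=65
  op13 P3: store L1 := 13 → I/I/I/M on L1; bus BusRdX; mem=0
  op14 P0: load  L2 → E/I/I/I on L2; bus BusRd; mem=60
  op15 P3: store L3 := 45 → I/I/I/M on L3; bus BusRdX; mem=10
  op16 P0: store L2 := 74 → M/I/I/I on L2; bus (none); mem=60
  op17 P2: load  L5 → I/S/S/S on L5; bus BusRd; mem=50
  op18 P3: load  L0 → O/S/S/S on L0; bus BusRd; mem=65
  op19 P3: store L4 := 96 → I/I/I/M on L4; bus BusRdX; mem=70
  op20 P0: load  L2 → M/I/I/I on L2; bus (none); mem=60
  op21 P2: store L5 := 75 → I/I/M/I on L5; bus BusUpgr; mem=50
  op22 P0: load  L5 → S/I/O/I on L5; bus BusRd; mem=50
  op23 P1: load  L2 → O/S/I/I on L2; bus BusRd; mem=60
  op24 P0: store L5 := 48 → M/I/I/I on L5; bus BusUpgr Flush; mem=75
  op25 P2: load  L2 → O/S/S/I on L2; bus BusRd; mem=60
  op26 P2: load  L0 → O/S/S/S on L0; bus (none); mem=65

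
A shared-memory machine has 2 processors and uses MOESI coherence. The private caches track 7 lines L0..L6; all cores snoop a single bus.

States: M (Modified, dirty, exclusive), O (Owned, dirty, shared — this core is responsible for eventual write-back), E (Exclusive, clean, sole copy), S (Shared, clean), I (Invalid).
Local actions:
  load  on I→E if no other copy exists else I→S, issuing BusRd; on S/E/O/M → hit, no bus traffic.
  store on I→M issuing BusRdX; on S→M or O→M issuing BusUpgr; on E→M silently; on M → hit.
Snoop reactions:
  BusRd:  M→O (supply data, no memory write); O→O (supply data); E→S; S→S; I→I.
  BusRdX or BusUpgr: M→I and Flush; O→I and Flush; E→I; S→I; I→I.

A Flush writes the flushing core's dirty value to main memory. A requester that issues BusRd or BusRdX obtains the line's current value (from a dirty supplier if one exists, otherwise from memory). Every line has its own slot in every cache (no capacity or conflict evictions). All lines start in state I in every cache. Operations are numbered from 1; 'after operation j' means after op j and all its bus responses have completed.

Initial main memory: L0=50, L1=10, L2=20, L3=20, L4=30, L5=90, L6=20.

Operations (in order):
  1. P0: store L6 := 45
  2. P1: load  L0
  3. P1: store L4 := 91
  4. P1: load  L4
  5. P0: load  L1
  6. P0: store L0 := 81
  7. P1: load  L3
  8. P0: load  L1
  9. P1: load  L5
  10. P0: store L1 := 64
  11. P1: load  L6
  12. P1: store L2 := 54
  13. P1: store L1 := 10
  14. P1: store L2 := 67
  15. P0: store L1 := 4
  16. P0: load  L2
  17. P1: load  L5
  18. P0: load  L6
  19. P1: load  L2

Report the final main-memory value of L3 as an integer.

memory[L3] = 20

1. P0: store L6 := 45  bus=[BusRdX]  L6: P0=M P1=I  mem[L6]=20
2. P1: load  L0  bus=[BusRd]  L0: P0=I P1=E  mem[L0]=50
3. P1: store L4 := 91  bus=[BusRdX]  L4: P0=I P1=M  mem[L4]=30
4. P1: load  L4  bus=[-]  L4: P0=I P1=M  mem[L4]=30
5. P0: load  L1  bus=[BusRd]  L1: P0=E P1=I  mem[L1]=10
6. P0: store L0 := 81  bus=[BusRdX]  L0: P0=M P1=I  mem[L0]=50
7. P1: load  L3  bus=[BusRd]  L3: P0=I P1=E  mem[L3]=20
8. P0: load  L1  bus=[-]  L1: P0=E P1=I  mem[L1]=10
9. P1: load  L5  bus=[BusRd]  L5: P0=I P1=E  mem[L5]=90
10. P0: store L1 := 64  bus=[-]  L1: P0=M P1=I  mem[L1]=10
11. P1: load  L6  bus=[BusRd]  L6: P0=O P1=S  mem[L6]=20
12. P1: store L2 := 54  bus=[BusRdX]  L2: P0=I P1=M  mem[L2]=20
13. P1: store L1 := 10  bus=[BusRdX,Flush]  L1: P0=I P1=M  mem[L1]=64
14. P1: store L2 := 67  bus=[-]  L2: P0=I P1=M  mem[L2]=20
15. P0: store L1 := 4  bus=[BusRdX,Flush]  L1: P0=M P1=I  mem[L1]=10
16. P0: load  L2  bus=[BusRd]  L2: P0=S P1=O  mem[L2]=20
17. P1: load  L5  bus=[-]  L5: P0=I P1=E  mem[L5]=90
18. P0: load  L6  bus=[-]  L6: P0=O P1=S  mem[L6]=20
19. P1: load  L2  bus=[-]  L2: P0=S P1=O  mem[L2]=20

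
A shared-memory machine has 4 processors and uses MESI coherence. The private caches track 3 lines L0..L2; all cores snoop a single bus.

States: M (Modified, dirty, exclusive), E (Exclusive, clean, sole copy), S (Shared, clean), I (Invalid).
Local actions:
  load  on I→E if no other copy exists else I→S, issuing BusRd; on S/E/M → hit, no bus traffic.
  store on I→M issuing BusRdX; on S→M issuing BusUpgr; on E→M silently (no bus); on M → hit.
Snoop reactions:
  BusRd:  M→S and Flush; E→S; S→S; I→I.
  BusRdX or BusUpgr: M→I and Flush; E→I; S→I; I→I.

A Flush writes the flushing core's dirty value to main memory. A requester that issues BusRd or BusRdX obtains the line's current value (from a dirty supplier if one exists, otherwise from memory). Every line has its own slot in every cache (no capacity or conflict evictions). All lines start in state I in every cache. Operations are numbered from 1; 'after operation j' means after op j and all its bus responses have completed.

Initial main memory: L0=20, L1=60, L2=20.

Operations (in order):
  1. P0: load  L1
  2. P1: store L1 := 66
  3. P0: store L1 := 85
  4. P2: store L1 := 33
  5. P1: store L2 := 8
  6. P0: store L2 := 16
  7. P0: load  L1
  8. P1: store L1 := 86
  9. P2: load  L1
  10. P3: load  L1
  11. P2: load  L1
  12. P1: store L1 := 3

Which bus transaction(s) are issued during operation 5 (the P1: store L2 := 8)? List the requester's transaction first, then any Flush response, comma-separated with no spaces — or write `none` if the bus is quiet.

bus = BusRdX

[1] P0: load  L1 | P0:E(60), P1:I, P2:I, P3:I | bus: BusRd
[2] P1: store L1 := 66 | P0:I, P1:M(66), P2:I, P3:I | bus: BusRdX
[3] P0: store L1 := 85 | P0:M(85), P1:I, P2:I, P3:I | bus: BusRdX,Flush
[4] P2: store L1 := 33 | P0:I, P1:I, P2:M(33), P3:I | bus: BusRdX,Flush
[5] P1: store L2 := 8 | P0:I, P1:M(8), P2:I, P3:I | bus: BusRdX
[6] P0: store L2 := 16 | P0:M(16), P1:I, P2:I, P3:I | bus: BusRdX,Flush
[7] P0: load  L1 | P0:S(33), P1:I, P2:S(33), P3:I | bus: BusRd,Flush
[8] P1: store L1 := 86 | P0:I, P1:M(86), P2:I, P3:I | bus: BusRdX
[9] P2: load  L1 | P0:I, P1:S(86), P2:S(86), P3:I | bus: BusRd,Flush
[10] P3: load  L1 | P0:I, P1:S(86), P2:S(86), P3:S(86) | bus: BusRd
[11] P2: load  L1 | P0:I, P1:S(86), P2:S(86), P3:S(86) | bus: none
[12] P1: store L1 := 3 | P0:I, P1:M(3), P2:I, P3:I | bus: BusUpgr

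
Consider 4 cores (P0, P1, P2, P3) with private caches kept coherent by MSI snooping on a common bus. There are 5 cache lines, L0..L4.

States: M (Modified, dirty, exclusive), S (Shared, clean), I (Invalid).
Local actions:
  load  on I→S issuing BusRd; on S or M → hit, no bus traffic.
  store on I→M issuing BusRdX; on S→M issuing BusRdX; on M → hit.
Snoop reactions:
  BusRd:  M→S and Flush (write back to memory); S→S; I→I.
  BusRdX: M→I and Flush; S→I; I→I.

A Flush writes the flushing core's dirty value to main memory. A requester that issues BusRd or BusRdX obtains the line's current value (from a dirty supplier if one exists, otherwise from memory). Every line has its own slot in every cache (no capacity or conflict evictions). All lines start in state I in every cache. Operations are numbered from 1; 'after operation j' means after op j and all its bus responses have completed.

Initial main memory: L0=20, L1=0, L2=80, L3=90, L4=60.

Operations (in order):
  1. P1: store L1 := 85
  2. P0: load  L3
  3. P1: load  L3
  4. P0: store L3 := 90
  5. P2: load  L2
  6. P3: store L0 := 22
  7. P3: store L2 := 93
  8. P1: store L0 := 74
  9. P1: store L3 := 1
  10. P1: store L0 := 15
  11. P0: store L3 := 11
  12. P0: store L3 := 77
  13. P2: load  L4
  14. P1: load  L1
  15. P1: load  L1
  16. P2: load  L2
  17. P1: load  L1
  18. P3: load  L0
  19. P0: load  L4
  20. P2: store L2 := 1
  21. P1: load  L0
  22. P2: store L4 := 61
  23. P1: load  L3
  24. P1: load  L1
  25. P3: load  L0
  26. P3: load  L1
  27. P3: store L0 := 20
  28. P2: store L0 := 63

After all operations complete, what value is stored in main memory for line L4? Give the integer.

memory[L4] = 60

step 1: P1: store L1 := 85  ⟶  IMII  (L1)  txn=BusRdX  M[L1]=0
step 2: P0: load  L3  ⟶  SIII  (L3)  txn=BusRd  M[L3]=90
step 3: P1: load  L3  ⟶  SSII  (L3)  txn=BusRd  M[L3]=90
step 4: P0: store L3 := 90  ⟶  MIII  (L3)  txn=BusRdX  M[L3]=90
step 5: P2: load  L2  ⟶  IISI  (L2)  txn=BusRd  M[L2]=80
step 6: P3: store L0 := 22  ⟶  IIIM  (L0)  txn=BusRdX  M[L0]=20
step 7: P3: store L2 := 93  ⟶  IIIM  (L2)  txn=BusRdX  M[L2]=80
step 8: P1: store L0 := 74  ⟶  IMII  (L0)  txn=BusRdX+Flush  M[L0]=22
step 9: P1: store L3 := 1  ⟶  IMII  (L3)  txn=BusRdX+Flush  M[L3]=90
step 10: P1: store L0 := 15  ⟶  IMII  (L0)  txn=∅  M[L0]=22
step 11: P0: store L3 := 11  ⟶  MIII  (L3)  txn=BusRdX+Flush  M[L3]=1
step 12: P0: store L3 := 77  ⟶  MIII  (L3)  txn=∅  M[L3]=1
step 13: P2: load  L4  ⟶  IISI  (L4)  txn=BusRd  M[L4]=60
step 14: P1: load  L1  ⟶  IMII  (L1)  txn=∅  M[L1]=0
step 15: P1: load  L1  ⟶  IMII  (L1)  txn=∅  M[L1]=0
step 16: P2: load  L2  ⟶  IISS  (L2)  txn=BusRd+Flush  M[L2]=93
step 17: P1: load  L1  ⟶  IMII  (L1)  txn=∅  M[L1]=0
step 18: P3: load  L0  ⟶  ISIS  (L0)  txn=BusRd+Flush  M[L0]=15
step 19: P0: load  L4  ⟶  SISI  (L4)  txn=BusRd  M[L4]=60
step 20: P2: store L2 := 1  ⟶  IIMI  (L2)  txn=BusRdX  M[L2]=93
step 21: P1: load  L0  ⟶  ISIS  (L0)  txn=∅  M[L0]=15
step 22: P2: store L4 := 61  ⟶  IIMI  (L4)  txn=BusRdX  M[L4]=60
step 23: P1: load  L3  ⟶  SSII  (L3)  txn=BusRd+Flush  M[L3]=77
step 24: P1: load  L1  ⟶  IMII  (L1)  txn=∅  M[L1]=0
step 25: P3: load  L0  ⟶  ISIS  (L0)  txn=∅  M[L0]=15
step 26: P3: load  L1  ⟶  ISIS  (L1)  txn=BusRd+Flush  M[L1]=85
step 27: P3: store L0 := 20  ⟶  IIIM  (L0)  txn=BusRdX  M[L0]=15
step 28: P2: store L0 := 63  ⟶  IIMI  (L0)  txn=BusRdX+Flush  M[L0]=20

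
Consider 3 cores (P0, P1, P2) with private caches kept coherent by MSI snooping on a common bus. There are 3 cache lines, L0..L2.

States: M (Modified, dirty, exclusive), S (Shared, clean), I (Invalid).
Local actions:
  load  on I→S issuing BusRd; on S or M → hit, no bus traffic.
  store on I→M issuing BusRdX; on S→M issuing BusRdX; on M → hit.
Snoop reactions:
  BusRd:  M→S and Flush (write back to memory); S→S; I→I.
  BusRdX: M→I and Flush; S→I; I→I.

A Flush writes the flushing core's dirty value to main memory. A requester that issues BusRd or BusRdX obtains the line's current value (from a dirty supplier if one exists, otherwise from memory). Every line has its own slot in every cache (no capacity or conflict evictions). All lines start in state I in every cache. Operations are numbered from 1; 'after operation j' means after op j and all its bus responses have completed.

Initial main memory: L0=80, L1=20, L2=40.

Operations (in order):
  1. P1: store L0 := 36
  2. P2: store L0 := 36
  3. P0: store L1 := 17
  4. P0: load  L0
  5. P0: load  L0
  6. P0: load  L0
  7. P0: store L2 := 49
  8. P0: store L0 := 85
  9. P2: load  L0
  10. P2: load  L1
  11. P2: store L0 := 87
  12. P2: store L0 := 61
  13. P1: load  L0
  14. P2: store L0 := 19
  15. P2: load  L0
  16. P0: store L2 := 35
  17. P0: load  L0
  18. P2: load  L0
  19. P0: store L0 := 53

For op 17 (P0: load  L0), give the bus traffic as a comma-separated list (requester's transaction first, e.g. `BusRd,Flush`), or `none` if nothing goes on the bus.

  op1 P1: store L0 := 36 → I/M/I on L0; bus BusRdX; mem=80
  op2 P2: store L0 := 36 → I/I/M on L0; bus BusRdX Flush; mem=36
  op3 P0: store L1 := 17 → M/I/I on L1; bus BusRdX; mem=20
  op4 P0: load  L0 → S/I/S on L0; bus BusRd Flush; mem=36
  op5 P0: load  L0 → S/I/S on L0; bus (none); mem=36
  op6 P0: load  L0 → S/I/S on L0; bus (none); mem=36
  op7 P0: store L2 := 49 → M/I/I on L2; bus BusRdX; mem=40
  op8 P0: store L0 := 85 → M/I/I on L0; bus BusRdX; mem=36
  op9 P2: load  L0 → S/I/S on L0; bus BusRd Flush; mem=85
  op10 P2: load  L1 → S/I/S on L1; bus BusRd Flush; mem=17
  op11 P2: store L0 := 87 → I/I/M on L0; bus BusRdX; mem=85
  op12 P2: store L0 := 61 → I/I/M on L0; bus (none); mem=85
  op13 P1: load  L0 → I/S/S on L0; bus BusRd Flush; mem=61
  op14 P2: store L0 := 19 → I/I/M on L0; bus BusRdX; mem=61
  op15 P2: load  L0 → I/I/M on L0; bus (none); mem=61
  op16 P0: store L2 := 35 → M/I/I on L2; bus (none); mem=40
  op17 P0: load  L0 → S/I/S on L0; bus BusRd Flush; mem=19
  op18 P2: load  L0 → S/I/S on L0; bus (none); mem=19
  op19 P0: store L0 := 53 → M/I/I on L0; bus BusRdX; mem=19

bus = BusRd,Flush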